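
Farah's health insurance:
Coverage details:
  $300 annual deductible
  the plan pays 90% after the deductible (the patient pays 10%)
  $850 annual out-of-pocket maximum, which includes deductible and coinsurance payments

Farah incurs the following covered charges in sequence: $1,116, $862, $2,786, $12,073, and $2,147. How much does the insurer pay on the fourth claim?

Bill 1, $1,116: $300 finishes the deductible; $816 goes to coinsurance; patient's 10% is $81.60. Patient owes $381.60 (running OOP $381.60). Plan pays $1,116 − $381.60 = $734.40.
Bill 2, $862: deductible already satisfied, so patient's share is 10% × $862 = $86.20. Patient pays $86.20; OOP now $467.80. Insurer: $862 − $86.20 = $775.80.
Bill 3, $2,786: deductible already satisfied, so patient's share is 10% × $2,786 = $278.60. Patient pays $278.60; OOP now $746.40. Plan pays $2,786 − $278.60 = $2,507.40.
Bill 4, $12,073: 10% coinsurance on $12,073 = $1,207.30. Adding that to $746.40 gives $1,953.70, past the $850 cap; patient pays only $850 − $746.40 = $103.60. Plan pays $12,073 − $103.60 = $11,969.40.

$11,969.40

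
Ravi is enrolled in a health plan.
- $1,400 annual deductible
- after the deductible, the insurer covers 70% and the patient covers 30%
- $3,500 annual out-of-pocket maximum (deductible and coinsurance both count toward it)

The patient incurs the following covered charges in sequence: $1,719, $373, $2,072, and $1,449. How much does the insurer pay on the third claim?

$1,450.40

#1 ($1,719): deductible takes $1,400, $319 remains; 30% of $319 = $95.70. Cost to patient: $1,495.70. OOP to date $1,495.70. Insurer: $1,719 − $1,495.70 = $223.30.
#2 ($373): deductible already satisfied, so patient's share is 30% × $373 = $111.90. Patient pays $111.90; OOP now $1,607.60. Insurer: $373 − $111.90 = $261.10.
#3 ($2,072): deductible met; 30% of $2,072 = $621.60. Patient pays $621.60; OOP now $2,229.20. Plan pays $2,072 − $621.60 = $1,450.40.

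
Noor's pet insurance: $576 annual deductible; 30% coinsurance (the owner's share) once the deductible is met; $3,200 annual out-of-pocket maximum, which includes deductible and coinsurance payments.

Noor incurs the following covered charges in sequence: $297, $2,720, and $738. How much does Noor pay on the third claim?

$221.40

Bill 1, $297: all of it applies to the deductible. Cost to owner: $297. OOP to date $297.
Bill 2, $2,720: $279 to deductible, leaving $2,441; owner's 30% is $732.30. Owner owes $1,011.30 (running OOP $1,308.30).
Bill 3, $738: deductible met; 30% of $738 = $221.40. Owner owes $221.40 (running OOP $1,529.70).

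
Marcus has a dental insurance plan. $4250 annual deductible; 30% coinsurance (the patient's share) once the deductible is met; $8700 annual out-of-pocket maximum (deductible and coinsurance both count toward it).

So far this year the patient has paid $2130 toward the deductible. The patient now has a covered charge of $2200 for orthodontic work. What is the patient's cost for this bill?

$2144

$2130 of the $4250 deductible is already met, leaving $2120.
After the $2120 deductible portion, $2200 − $2120 = $80 is subject to coinsurance.
Patient's 30% share of $80 is $24.
That puts the patient's cost at $2120 + $24 = $2144 before any cap.
Year-to-date out-of-pocket becomes $2130 + $2144 = $4274, still under the $8700 maximum, so no cap applies.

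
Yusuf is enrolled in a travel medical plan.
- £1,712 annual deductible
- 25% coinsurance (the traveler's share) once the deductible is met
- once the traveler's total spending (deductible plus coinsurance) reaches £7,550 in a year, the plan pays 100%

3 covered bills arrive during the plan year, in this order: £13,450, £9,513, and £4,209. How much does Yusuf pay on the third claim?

£525.25

Claim 1 — £13,450: £1,712 to deductible, leaving £11,738; coinsurance £11,738 × 25% = £2,934.50. Traveler pays £4,646.50; OOP now £4,646.50.
Claim 2 — £9,513: deductible met; 25% of £9,513 = £2,378.25. Traveler pays £2,378.25; OOP now £7,024.75.
Claim 3 — £4,209: deductible already satisfied, so traveler's share is 25% × £4,209 = £1,052.25. That would push OOP to £8,077, over the £7,550 cap, so traveler pays £7,550 − £7,024.75 = £525.25.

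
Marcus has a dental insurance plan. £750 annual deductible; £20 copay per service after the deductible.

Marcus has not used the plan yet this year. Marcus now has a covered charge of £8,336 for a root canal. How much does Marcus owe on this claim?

£770

Deductible not yet touched, so the first £750 of the bill goes to the deductible.
After the £750 deductible portion, £8,336 − £750 = £7,586 is subject to the copay.
Copay on this service: £20.
So the patient owes £750 + £20 = £770.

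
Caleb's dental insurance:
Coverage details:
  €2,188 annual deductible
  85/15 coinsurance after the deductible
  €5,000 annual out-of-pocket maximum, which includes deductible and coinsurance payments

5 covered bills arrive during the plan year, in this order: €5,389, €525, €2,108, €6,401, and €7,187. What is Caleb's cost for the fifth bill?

Bill 1, €5,389: €2,188 finishes the deductible; €3,201 goes to coinsurance; patient's 15% is €480.15. Cost to patient: €2,668.15. OOP to date €2,668.15.
Bill 2, €525: deductible already satisfied, so patient's share is 15% × €525 = €78.75. Cost to patient: €78.75. OOP to date €2,746.90.
Bill 3, €2,108: deductible already satisfied, so patient's share is 15% × €2,108 = €316.20. Patient pays €316.20; OOP now €3,063.10.
Bill 4, €6,401: deductible met; 15% of €6,401 = €960.15. Cost to patient: €960.15. OOP to date €4,023.25.
Bill 5, €7,187: deductible already satisfied, so patient's share is 15% × €7,187 = €1,078.05. That would push OOP to €5,101.30, over the €5,000 cap, so patient pays €5,000 − €4,023.25 = €976.75.

€976.75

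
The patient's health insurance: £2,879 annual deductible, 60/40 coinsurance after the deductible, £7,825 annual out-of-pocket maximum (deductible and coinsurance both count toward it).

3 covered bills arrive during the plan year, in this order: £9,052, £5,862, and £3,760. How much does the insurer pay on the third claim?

Claim 1 — £9,052: £2,879 to deductible, leaving £6,173; 40% of £6,173 = £2,469.20. Patient pays £5,348.20; OOP now £5,348.20. Plan pays £9,052 − £5,348.20 = £3,703.80.
Claim 2 — £5,862: 40% coinsurance on £5,862 = £2,344.80. Patient owes £2,344.80 (running OOP £7,693). Plan pays £5,862 − £2,344.80 = £3,517.20.
Claim 3 — £3,760: deductible already satisfied, so patient's share is 40% × £3,760 = £1,504. Adding that to £7,693 gives £9,197, past the £7,825 cap; patient pays only £7,825 − £7,693 = £132. Insurer: £3,760 − £132 = £3,628.

£3,628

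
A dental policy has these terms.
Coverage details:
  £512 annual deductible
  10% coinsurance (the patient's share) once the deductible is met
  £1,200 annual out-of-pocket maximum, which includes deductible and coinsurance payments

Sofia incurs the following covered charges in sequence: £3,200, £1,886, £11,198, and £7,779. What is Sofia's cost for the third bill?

#1 (£3,200): deductible takes £512, £2,688 remains; coinsurance £2,688 × 10% = £268.80. Patient pays £780.80; OOP now £780.80.
#2 (£1,886): deductible already satisfied, so patient's share is 10% × £1,886 = £188.60. Patient owes £188.60 (running OOP £969.40).
#3 (£11,198): 10% coinsurance on £11,198 = £1,119.80. Adding that to £969.40 gives £2,089.20, past the £1,200 cap; patient pays only £1,200 − £969.40 = £230.60.

£230.60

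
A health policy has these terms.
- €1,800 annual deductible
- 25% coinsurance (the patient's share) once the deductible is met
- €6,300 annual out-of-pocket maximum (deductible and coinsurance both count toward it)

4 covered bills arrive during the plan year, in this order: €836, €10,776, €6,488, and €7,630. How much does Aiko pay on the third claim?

€1,622

Claim 1 — €836: entire amount goes to the deductible. Patient owes €836 (running OOP €836).
Claim 2 — €10,776: €964 finishes the deductible; €9,812 goes to coinsurance; patient's 25% is €2,453. Cost to patient: €3,417. OOP to date €4,253.
Claim 3 — €6,488: deductible met; 25% of €6,488 = €1,622. Patient pays €1,622; OOP now €5,875.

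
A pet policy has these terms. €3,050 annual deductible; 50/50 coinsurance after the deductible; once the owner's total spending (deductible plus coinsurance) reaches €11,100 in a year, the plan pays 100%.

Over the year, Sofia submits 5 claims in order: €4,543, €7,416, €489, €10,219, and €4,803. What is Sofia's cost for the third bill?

Claim 1 — €4,543: €3,050 to deductible, leaving €1,493; owner's 50% is €746.50. Owner owes €3,796.50 (running OOP €3,796.50).
Claim 2 — €7,416: deductible already satisfied, so owner's share is 50% × €7,416 = €3,708. Cost to owner: €3,708. OOP to date €7,504.50.
Claim 3 — €489: deductible met; 50% of €489 = €244.50. Cost to owner: €244.50. OOP to date €7,749.

€244.50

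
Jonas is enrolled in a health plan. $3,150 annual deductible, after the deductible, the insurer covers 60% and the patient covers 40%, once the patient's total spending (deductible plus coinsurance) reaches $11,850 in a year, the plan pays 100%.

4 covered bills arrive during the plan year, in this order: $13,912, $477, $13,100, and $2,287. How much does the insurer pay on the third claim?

$8,895.60

Claim 1 — $13,912: $3,150 to deductible, leaving $10,762; patient's 40% is $4,304.80. Patient pays $7,454.80; OOP now $7,454.80. Insurer: $13,912 − $7,454.80 = $6,457.20.
Claim 2 — $477: deductible met; 40% of $477 = $190.80. Cost to patient: $190.80. OOP to date $7,645.60. Insurer: $477 − $190.80 = $286.20.
Claim 3 — $13,100: 40% coinsurance on $13,100 = $5,240. Adding that to $7,645.60 gives $12,885.60, past the $11,850 cap; patient pays only $11,850 − $7,645.60 = $4,204.40. Plan pays $13,100 − $4,204.40 = $8,895.60.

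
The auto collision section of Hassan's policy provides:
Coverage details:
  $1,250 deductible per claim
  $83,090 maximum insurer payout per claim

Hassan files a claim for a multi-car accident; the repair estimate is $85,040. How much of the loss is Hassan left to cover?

Subtract the deductible: $85,040 − $1,250 = $83,790.
Since $83,790 > $83,090, the payout is capped at $83,090.
Driver's share is the uncovered remainder: $85,040 − $83,090 = $1,950.

$1,950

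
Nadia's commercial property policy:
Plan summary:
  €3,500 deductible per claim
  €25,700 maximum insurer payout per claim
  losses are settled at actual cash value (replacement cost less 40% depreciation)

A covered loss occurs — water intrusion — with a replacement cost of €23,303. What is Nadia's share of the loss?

Actual cash value after 40% depreciation: €23,303 × 60% = €13,981.80.
After the deductible, €13,981.80 − €3,500 = €10,481.80 remains.
€10,481.80 is within the €25,700 limit, so the insurer pays €10,481.80.
Business's share is the uncovered remainder: €23,303 − €10,481.80 = €12,821.20.

€12,821.20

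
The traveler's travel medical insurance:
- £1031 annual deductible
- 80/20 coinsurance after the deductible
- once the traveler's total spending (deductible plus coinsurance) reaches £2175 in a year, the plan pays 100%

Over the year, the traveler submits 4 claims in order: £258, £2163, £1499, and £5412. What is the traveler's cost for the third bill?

£299.80

#1 (£258): entire amount goes to the deductible. Traveler pays £258; OOP now £258.
#2 (£2163): £773 finishes the deductible; £1390 goes to coinsurance; 20% of £1390 = £278. Traveler pays £1051; OOP now £1309.
#3 (£1499): deductible already satisfied, so traveler's share is 20% × £1499 = £299.80. Cost to traveler: £299.80. OOP to date £1608.80.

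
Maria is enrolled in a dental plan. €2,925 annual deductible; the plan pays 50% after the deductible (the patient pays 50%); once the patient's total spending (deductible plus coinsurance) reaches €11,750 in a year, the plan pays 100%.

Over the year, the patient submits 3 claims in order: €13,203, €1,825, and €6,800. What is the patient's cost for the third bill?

€2,773.50

Claim 1 — €13,203: €2,925 finishes the deductible; €10,278 goes to coinsurance; 50% of €10,278 = €5,139. Patient owes €8,064 (running OOP €8,064).
Claim 2 — €1,825: deductible already satisfied, so patient's share is 50% × €1,825 = €912.50. Patient owes €912.50 (running OOP €8,976.50).
Claim 3 — €6,800: deductible already satisfied, so patient's share is 50% × €6,800 = €3,400. Adding that to €8,976.50 gives €12,376.50, past the €11,750 cap; patient pays only €11,750 − €8,976.50 = €2,773.50.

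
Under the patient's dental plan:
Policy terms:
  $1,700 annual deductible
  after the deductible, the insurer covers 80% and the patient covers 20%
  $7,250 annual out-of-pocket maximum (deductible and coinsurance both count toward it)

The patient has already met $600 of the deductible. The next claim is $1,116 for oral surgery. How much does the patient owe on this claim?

Deductible still to meet: $1,700 − $600 = $1,100.
After the $1,100 deductible portion, $1,116 − $1,100 = $16 is subject to coinsurance.
Coinsurance: $16 × 20% = $3.20.
So the patient owes $1,100 + $3.20 = $1,103.20 before any cap.
Cumulative spending $600 + $1,103.20 = $1,703.20 stays under the $7,250 maximum.

$1,103.20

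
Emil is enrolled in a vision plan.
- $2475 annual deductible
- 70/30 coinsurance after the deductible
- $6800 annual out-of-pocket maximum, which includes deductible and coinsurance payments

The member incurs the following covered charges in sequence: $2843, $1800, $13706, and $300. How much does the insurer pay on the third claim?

$10031.40

Bill 1, $2843: $2475 finishes the deductible; $368 goes to coinsurance; member's 30% is $110.40. Member pays $2585.40; OOP now $2585.40. Insurer: $2843 − $2585.40 = $257.60.
Bill 2, $1800: deductible already satisfied, so member's share is 30% × $1800 = $540. Cost to member: $540. OOP to date $3125.40. Plan pays $1800 − $540 = $1260.
Bill 3, $13706: deductible met; 30% of $13706 = $4111.80. That would push OOP to $7237.20, over the $6800 cap, so member pays $6800 − $3125.40 = $3674.60. Plan pays $13706 − $3674.60 = $10031.40.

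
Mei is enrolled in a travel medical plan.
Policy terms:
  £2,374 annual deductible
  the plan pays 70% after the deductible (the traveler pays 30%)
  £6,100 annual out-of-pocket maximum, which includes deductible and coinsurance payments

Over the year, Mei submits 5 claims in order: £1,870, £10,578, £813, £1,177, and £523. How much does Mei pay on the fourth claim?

#1 (£1,870): entire amount goes to the deductible. Traveler owes £1,870 (running OOP £1,870).
#2 (£10,578): £504 finishes the deductible; £10,074 goes to coinsurance; coinsurance £10,074 × 30% = £3,022.20. Cost to traveler: £3,526.20. OOP to date £5,396.20.
#3 (£813): deductible met; 30% of £813 = £243.90. Cost to traveler: £243.90. OOP to date £5,640.10.
#4 (£1,177): 30% coinsurance on £1,177 = £353.10. Traveler pays £353.10; OOP now £5,993.20.

£353.10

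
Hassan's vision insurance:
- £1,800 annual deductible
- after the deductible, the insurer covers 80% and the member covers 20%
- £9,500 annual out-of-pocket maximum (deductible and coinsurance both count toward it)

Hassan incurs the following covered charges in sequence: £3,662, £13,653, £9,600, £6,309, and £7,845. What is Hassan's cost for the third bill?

£1,920

Bill 1, £3,662: £1,800 finishes the deductible; £1,862 goes to coinsurance; member's 20% is £372.40. Cost to member: £2,172.40. OOP to date £2,172.40.
Bill 2, £13,653: deductible met; 20% of £13,653 = £2,730.60. Member pays £2,730.60; OOP now £4,903.
Bill 3, £9,600: 20% coinsurance on £9,600 = £1,920. Member pays £1,920; OOP now £6,823.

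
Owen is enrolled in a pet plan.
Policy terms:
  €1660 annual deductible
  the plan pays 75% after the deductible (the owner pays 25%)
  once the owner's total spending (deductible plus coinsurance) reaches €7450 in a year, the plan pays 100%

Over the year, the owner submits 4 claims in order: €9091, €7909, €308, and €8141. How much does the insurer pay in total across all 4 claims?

€17999

Bill 1, €9091: €1660 finishes the deductible; €7431 goes to coinsurance; coinsurance €7431 × 25% = €1857.75. Owner owes €3517.75 (running OOP €3517.75). Plan pays €9091 − €3517.75 = €5573.25.
Bill 2, €7909: deductible met; 25% of €7909 = €1977.25. Owner pays €1977.25; OOP now €5495. Insurer: €7909 − €1977.25 = €5931.75.
Bill 3, €308: 25% coinsurance on €308 = €77. Cost to owner: €77. OOP to date €5572. Insurer: €308 − €77 = €231.
Bill 4, €8141: deductible met; 25% of €8141 = €2035.25. Adding that to €5572 gives €7607.25, past the €7450 cap; owner pays only €7450 − €5572 = €1878. Plan pays €8141 − €1878 = €6263.
Insurer total: €5573.25 + €5931.75 + €231 + €6263 = €17999.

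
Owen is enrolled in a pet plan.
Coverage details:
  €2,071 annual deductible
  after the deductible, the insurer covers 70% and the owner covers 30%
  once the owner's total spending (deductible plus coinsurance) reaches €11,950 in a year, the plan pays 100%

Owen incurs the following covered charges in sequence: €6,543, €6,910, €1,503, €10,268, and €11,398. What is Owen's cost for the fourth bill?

Bill 1, €6,543: deductible takes €2,071, €4,472 remains; 30% of €4,472 = €1,341.60. Cost to owner: €3,412.60. OOP to date €3,412.60.
Bill 2, €6,910: deductible already satisfied, so owner's share is 30% × €6,910 = €2,073. Owner owes €2,073 (running OOP €5,485.60).
Bill 3, €1,503: 30% coinsurance on €1,503 = €450.90. Owner pays €450.90; OOP now €5,936.50.
Bill 4, €10,268: deductible already satisfied, so owner's share is 30% × €10,268 = €3,080.40. Owner pays €3,080.40; OOP now €9,016.90.

€3,080.40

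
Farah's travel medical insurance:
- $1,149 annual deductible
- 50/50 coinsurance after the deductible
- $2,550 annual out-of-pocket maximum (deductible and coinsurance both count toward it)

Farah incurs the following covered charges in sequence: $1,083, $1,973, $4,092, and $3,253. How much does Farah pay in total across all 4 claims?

Claim 1 ($1,083): fully absorbed by the deductible. Traveler owes $1,083 (running OOP $1,083).
Claim 2 ($1,973): $66 to deductible, leaving $1,907; 50% of $1,907 = $953.50. Cost to traveler: $1,019.50. OOP to date $2,102.50.
Claim 3 ($4,092): deductible met; 50% of $4,092 = $2,046. OOP would hit $4,148.50 > $2,550, so the cap limits the traveler to $2,550 − $2,102.50 = $447.50.
Claim 4 ($3,253): 50% coinsurance on $3,253 = $1,626.50. Adding that to $2,550 gives $4,176.50, past the $2,550 cap; traveler pays only $2,550 − $2,550 = $0.
Summing the traveler's payments: $1,083 + $1,019.50 + $447.50 + $0 = $2,550.

$2,550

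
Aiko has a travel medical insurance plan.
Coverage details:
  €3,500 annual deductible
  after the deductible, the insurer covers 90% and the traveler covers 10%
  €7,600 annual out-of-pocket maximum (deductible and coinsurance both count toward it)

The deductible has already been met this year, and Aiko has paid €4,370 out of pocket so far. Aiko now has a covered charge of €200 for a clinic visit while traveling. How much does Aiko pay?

With the deductible met, the entire €200 is subject to coinsurance.
10% of €200 = €20 falls to the traveler.
Year-to-date out-of-pocket becomes €4,370 + €20 = €4,390, still under the €7,600 maximum, so no cap applies.

€20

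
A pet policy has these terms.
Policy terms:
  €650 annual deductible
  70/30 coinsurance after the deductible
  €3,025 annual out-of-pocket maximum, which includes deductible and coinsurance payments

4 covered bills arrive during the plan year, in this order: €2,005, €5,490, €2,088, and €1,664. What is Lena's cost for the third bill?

#1 (€2,005): €650 to deductible, leaving €1,355; 30% of €1,355 = €406.50. Owner owes €1,056.50 (running OOP €1,056.50).
#2 (€5,490): 30% coinsurance on €5,490 = €1,647. Owner owes €1,647 (running OOP €2,703.50).
#3 (€2,088): 30% coinsurance on €2,088 = €626.40. That would push OOP to €3,329.90, over the €3,025 cap, so owner pays €3,025 − €2,703.50 = €321.50.

€321.50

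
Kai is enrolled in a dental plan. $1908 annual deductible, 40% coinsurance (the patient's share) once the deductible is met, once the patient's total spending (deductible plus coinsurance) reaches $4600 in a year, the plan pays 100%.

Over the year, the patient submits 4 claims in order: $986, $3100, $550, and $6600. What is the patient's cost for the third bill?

$220

Claim 1 ($986): entire amount goes to the deductible. Cost to patient: $986. OOP to date $986.
Claim 2 ($3100): $922 finishes the deductible; $2178 goes to coinsurance; patient's 40% is $871.20. Patient owes $1793.20 (running OOP $2779.20).
Claim 3 ($550): 40% coinsurance on $550 = $220. Patient owes $220 (running OOP $2999.20).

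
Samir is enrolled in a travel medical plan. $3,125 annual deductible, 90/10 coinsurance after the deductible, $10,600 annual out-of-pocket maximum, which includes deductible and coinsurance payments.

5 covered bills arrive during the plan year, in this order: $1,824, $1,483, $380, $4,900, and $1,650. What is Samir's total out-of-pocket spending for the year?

$3,836.20

Claim 1 ($1,824): entire amount goes to the deductible. Traveler pays $1,824; OOP now $1,824.
Claim 2 ($1,483): $1,301 to deductible, leaving $182; traveler's 10% is $18.20. Traveler owes $1,319.20 (running OOP $3,143.20).
Claim 3 ($380): 10% coinsurance on $380 = $38. Traveler pays $38; OOP now $3,181.20.
Claim 4 ($4,900): 10% coinsurance on $4,900 = $490. Cost to traveler: $490. OOP to date $3,671.20.
Claim 5 ($1,650): deductible met; 10% of $1,650 = $165. Traveler owes $165 (running OOP $3,836.20).
Total paid by the traveler: $1,824 + $1,319.20 + $38 + $490 + $165 = $3,836.20.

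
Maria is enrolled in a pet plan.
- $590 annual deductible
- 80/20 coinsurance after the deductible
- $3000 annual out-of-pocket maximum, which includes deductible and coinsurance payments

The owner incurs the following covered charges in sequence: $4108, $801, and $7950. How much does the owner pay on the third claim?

$1546.20

Claim 1 ($4108): $590 to deductible, leaving $3518; owner's 20% is $703.60. Owner owes $1293.60 (running OOP $1293.60).
Claim 2 ($801): deductible met; 20% of $801 = $160.20. Owner pays $160.20; OOP now $1453.80.
Claim 3 ($7950): deductible already satisfied, so owner's share is 20% × $7950 = $1590. That would push OOP to $3043.80, over the $3000 cap, so owner pays $3000 − $1453.80 = $1546.20.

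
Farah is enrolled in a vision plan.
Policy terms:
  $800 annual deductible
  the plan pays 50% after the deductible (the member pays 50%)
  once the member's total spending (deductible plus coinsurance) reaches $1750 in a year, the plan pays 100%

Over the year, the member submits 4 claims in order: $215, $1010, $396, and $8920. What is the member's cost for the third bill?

$198

#1 ($215): entire amount goes to the deductible. Cost to member: $215. OOP to date $215.
#2 ($1010): deductible takes $585, $425 remains; member's 50% is $212.50. Cost to member: $797.50. OOP to date $1012.50.
#3 ($396): deductible met; 50% of $396 = $198. Member pays $198; OOP now $1210.50.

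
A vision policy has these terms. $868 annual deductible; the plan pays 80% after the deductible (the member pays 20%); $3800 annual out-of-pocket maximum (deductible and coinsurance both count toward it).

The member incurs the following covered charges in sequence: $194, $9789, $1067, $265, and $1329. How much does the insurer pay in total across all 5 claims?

Bill 1, $194: all of it applies to the deductible. Member pays $194; OOP now $194. Insurer: $194 − $194 = $0.
Bill 2, $9789: $674 to deductible, leaving $9115; coinsurance $9115 × 20% = $1823. Cost to member: $2497. OOP to date $2691. Insurer: $9789 − $2497 = $7292.
Bill 3, $1067: deductible met; 20% of $1067 = $213.40. Member pays $213.40; OOP now $2904.40. Plan pays $1067 − $213.40 = $853.60.
Bill 4, $265: deductible met; 20% of $265 = $53. Member pays $53; OOP now $2957.40. Plan pays $265 − $53 = $212.
Bill 5, $1329: deductible already satisfied, so member's share is 20% × $1329 = $265.80. Member pays $265.80; OOP now $3223.20. Plan pays $1329 − $265.80 = $1063.20.
Insurer total = bills − member's total = $12644 − $3223.20 = $9420.80.

$9420.80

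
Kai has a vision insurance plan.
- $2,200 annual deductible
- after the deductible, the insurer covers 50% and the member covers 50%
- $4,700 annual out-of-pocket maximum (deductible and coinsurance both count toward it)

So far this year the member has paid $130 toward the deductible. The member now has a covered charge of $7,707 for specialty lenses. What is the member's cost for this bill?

$4,570

Deductible still to meet: $2,200 − $130 = $2,070.
The remaining $5,637 (= $7,707 − $2,070) moves to coinsurance.
50% of $5,637 = $2,818.50 falls to the member.
Member responsibility before any cap: $2,070 + $2,818.50 = $4,888.50.
Year-to-date out-of-pocket would reach $130 + $4,888.50 = $5,018.50, above the $4,700 maximum, so the member pays only $4,700 − $130 = $4,570.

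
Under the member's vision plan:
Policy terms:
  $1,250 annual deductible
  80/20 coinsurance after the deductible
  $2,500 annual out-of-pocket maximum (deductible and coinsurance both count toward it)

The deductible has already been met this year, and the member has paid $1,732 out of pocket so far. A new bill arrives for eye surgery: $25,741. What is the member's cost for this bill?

The deductible is already satisfied, so the full bill goes to coinsurance.
Coinsurance: $25,741 × 20% = $5,148.20.
Adding $5,148.20 to the $1,732 already spent would give $6,880.20, which exceeds the $2,500 cap; the member pays just $2,500 − $1,732 = $768.

$768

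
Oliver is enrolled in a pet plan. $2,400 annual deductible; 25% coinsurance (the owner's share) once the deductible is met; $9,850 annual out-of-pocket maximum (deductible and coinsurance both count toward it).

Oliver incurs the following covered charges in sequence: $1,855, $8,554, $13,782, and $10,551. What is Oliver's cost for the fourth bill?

Claim 1 — $1,855: all of it applies to the deductible. Cost to owner: $1,855. OOP to date $1,855.
Claim 2 — $8,554: $545 finishes the deductible; $8,009 goes to coinsurance; coinsurance $8,009 × 25% = $2,002.25. Cost to owner: $2,547.25. OOP to date $4,402.25.
Claim 3 — $13,782: deductible met; 25% of $13,782 = $3,445.50. Cost to owner: $3,445.50. OOP to date $7,847.75.
Claim 4 — $10,551: deductible met; 25% of $10,551 = $2,637.75. That would push OOP to $10,485.50, over the $9,850 cap, so owner pays $9,850 − $7,847.75 = $2,002.25.

$2,002.25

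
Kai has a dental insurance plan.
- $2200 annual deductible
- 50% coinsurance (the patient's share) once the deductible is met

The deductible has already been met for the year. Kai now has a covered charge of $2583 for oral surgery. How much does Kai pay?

$1291.50

The deductible is already satisfied, so the full bill goes to coinsurance.
Coinsurance: $2583 × 50% = $1291.50.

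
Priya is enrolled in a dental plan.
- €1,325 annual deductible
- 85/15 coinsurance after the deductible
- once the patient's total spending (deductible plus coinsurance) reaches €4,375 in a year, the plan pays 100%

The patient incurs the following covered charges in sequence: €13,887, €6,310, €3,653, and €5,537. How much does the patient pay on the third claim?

€219.20

#1 (€13,887): deductible takes €1,325, €12,562 remains; 15% of €12,562 = €1,884.30. Cost to patient: €3,209.30. OOP to date €3,209.30.
#2 (€6,310): deductible met; 15% of €6,310 = €946.50. Patient pays €946.50; OOP now €4,155.80.
#3 (€3,653): 15% coinsurance on €3,653 = €547.95. That would push OOP to €4,703.75, over the €4,375 cap, so patient pays €4,375 − €4,155.80 = €219.20.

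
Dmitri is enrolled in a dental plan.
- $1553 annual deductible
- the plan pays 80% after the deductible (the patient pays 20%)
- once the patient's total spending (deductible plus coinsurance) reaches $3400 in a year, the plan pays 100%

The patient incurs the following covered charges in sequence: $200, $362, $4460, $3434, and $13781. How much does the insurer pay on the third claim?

$2775.20

Bill 1, $200: fully absorbed by the deductible. Patient owes $200 (running OOP $200). Plan pays $200 − $200 = $0.
Bill 2, $362: all of it applies to the deductible. Patient owes $362 (running OOP $562). Insurer: $362 − $362 = $0.
Bill 3, $4460: $991 to deductible, leaving $3469; 20% of $3469 = $693.80. Patient owes $1684.80 (running OOP $2246.80). Plan pays $4460 − $1684.80 = $2775.20.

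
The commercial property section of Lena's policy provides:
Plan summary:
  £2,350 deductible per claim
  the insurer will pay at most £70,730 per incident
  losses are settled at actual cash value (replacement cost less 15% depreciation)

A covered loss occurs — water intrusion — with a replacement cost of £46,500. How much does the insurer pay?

At 15% depreciation, ACV = £46,500 − £6,975 = £39,525.
Less the £2,350 deductible: £39,525 − £2,350 = £37,175.
£37,175 ≤ £70,730, so the limit doesn't bind; insurer pays £37,175.

£37,175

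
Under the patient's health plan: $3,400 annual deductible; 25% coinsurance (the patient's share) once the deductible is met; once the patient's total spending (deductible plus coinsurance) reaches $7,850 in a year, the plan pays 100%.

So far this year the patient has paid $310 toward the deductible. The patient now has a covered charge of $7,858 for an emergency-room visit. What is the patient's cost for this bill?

Deductible still to meet: $3,400 − $310 = $3,090.
The remaining $4,768 (= $7,858 − $3,090) moves to coinsurance.
Patient's 25% share of $4,768 is $1,192.
Patient responsibility before any cap: $3,090 + $1,192 = $4,282.
Year-to-date out-of-pocket becomes $310 + $4,282 = $4,592, still under the $7,850 maximum, so no cap applies.

$4,282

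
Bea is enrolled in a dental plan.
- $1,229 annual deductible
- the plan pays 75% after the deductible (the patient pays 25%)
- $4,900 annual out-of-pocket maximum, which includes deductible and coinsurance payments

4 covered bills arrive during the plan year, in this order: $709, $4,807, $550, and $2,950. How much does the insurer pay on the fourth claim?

$2,212.50

#1 ($709): entire amount goes to the deductible. Patient pays $709; OOP now $709. Insurer: $709 − $709 = $0.
#2 ($4,807): deductible takes $520, $4,287 remains; coinsurance $4,287 × 25% = $1,071.75. Patient owes $1,591.75 (running OOP $2,300.75). Insurer: $4,807 − $1,591.75 = $3,215.25.
#3 ($550): 25% coinsurance on $550 = $137.50. Patient owes $137.50 (running OOP $2,438.25). Insurer: $550 − $137.50 = $412.50.
#4 ($2,950): deductible met; 25% of $2,950 = $737.50. Patient pays $737.50; OOP now $3,175.75. Plan pays $2,950 − $737.50 = $2,212.50.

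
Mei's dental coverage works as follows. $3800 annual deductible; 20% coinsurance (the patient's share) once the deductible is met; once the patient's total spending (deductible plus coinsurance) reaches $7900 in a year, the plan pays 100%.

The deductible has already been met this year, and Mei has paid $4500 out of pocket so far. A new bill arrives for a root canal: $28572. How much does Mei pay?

The deductible is already satisfied, so the full bill goes to coinsurance.
Coinsurance: $28572 × 20% = $5714.40.
Adding $5714.40 to the $4500 already spent would give $10214.40, which exceeds the $7900 cap; the patient pays just $7900 − $4500 = $3400.

$3400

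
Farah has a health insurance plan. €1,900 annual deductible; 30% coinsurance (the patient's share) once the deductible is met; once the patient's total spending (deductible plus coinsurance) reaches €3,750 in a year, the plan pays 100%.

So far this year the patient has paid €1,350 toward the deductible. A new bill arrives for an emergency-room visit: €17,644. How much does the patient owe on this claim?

Remaining deductible: €1,900 − €1,350 = €550.
That leaves €17,644 − €550 = €17,094 for coinsurance.
Patient's 30% share of €17,094 is €5,128.20.
So the patient owes €550 + €5,128.20 = €5,678.20 before any cap.
That would bring total out-of-pocket to €7,028.20, past the €3,750 cap. The patient is capped at €3,750 − €1,350 = €2,400 on this claim.

€2,400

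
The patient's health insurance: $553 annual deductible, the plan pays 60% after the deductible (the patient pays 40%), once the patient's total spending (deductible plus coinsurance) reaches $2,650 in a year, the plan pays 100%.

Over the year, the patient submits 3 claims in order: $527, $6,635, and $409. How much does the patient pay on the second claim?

Bill 1, $527: entire amount goes to the deductible. Patient owes $527 (running OOP $527).
Bill 2, $6,635: $26 to deductible, leaving $6,609; 40% of $6,609 = $2,643.60. Deductible plus coinsurance: $26 + $2,643.60 = $2,669.60. That would push OOP to $3,196.60, over the $2,650 cap, so patient pays $2,650 − $527 = $2,123.

$2,123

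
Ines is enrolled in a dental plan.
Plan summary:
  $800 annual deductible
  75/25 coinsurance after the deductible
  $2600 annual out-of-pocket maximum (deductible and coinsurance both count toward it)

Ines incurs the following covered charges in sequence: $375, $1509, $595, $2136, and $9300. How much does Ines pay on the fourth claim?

$534

Claim 1 ($375): fully absorbed by the deductible. Cost to patient: $375. OOP to date $375.
Claim 2 ($1509): deductible takes $425, $1084 remains; 25% of $1084 = $271. Patient pays $696; OOP now $1071.
Claim 3 ($595): deductible met; 25% of $595 = $148.75. Patient pays $148.75; OOP now $1219.75.
Claim 4 ($2136): deductible met; 25% of $2136 = $534. Patient pays $534; OOP now $1753.75.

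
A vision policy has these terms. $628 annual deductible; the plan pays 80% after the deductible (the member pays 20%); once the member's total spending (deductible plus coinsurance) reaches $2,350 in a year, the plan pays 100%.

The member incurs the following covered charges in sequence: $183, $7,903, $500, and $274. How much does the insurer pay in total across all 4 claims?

$6,585.60

#1 ($183): fully absorbed by the deductible. Member owes $183 (running OOP $183). Plan pays $183 − $183 = $0.
#2 ($7,903): $445 to deductible, leaving $7,458; 20% of $7,458 = $1,491.60. Cost to member: $1,936.60. OOP to date $2,119.60. Plan pays $7,903 − $1,936.60 = $5,966.40.
#3 ($500): deductible already satisfied, so member's share is 20% × $500 = $100. Member pays $100; OOP now $2,219.60. Plan pays $500 − $100 = $400.
#4 ($274): deductible met; 20% of $274 = $54.80. Cost to member: $54.80. OOP to date $2,274.40. Insurer: $274 − $54.80 = $219.20.
Insurer total: $0 + $5,966.40 + $400 + $219.20 = $6,585.60.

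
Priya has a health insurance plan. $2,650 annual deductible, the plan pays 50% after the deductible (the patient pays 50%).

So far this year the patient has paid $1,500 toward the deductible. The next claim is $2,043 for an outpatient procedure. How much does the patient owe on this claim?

$1,596.50

Deductible still to meet: $2,650 − $1,500 = $1,150.
That leaves $2,043 − $1,150 = $893 for coinsurance.
Patient's 50% share of $893 is $446.50.
That puts the patient's cost at $1,150 + $446.50 = $1,596.50.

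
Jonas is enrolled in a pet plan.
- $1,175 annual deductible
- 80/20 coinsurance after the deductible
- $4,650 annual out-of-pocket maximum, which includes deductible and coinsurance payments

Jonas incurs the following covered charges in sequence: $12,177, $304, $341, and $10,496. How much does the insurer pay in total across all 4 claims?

$18,668

Bill 1, $12,177: $1,175 to deductible, leaving $11,002; owner's 20% is $2,200.40. Owner pays $3,375.40; OOP now $3,375.40. Insurer: $12,177 − $3,375.40 = $8,801.60.
Bill 2, $304: 20% coinsurance on $304 = $60.80. Owner owes $60.80 (running OOP $3,436.20). Plan pays $304 − $60.80 = $243.20.
Bill 3, $341: 20% coinsurance on $341 = $68.20. Owner pays $68.20; OOP now $3,504.40. Insurer: $341 − $68.20 = $272.80.
Bill 4, $10,496: deductible already satisfied, so owner's share is 20% × $10,496 = $2,099.20. Adding that to $3,504.40 gives $5,603.60, past the $4,650 cap; owner pays only $4,650 − $3,504.40 = $1,145.60. Plan pays $10,496 − $1,145.60 = $9,350.40.
Insurer total: $8,801.60 + $243.20 + $272.80 + $9,350.40 = $18,668.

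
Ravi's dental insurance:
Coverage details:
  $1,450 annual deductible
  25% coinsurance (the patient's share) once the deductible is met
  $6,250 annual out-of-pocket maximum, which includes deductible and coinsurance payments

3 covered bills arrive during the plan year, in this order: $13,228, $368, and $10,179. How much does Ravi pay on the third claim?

$1,763.50

Claim 1 ($13,228): deductible takes $1,450, $11,778 remains; 25% of $11,778 = $2,944.50. Patient pays $4,394.50; OOP now $4,394.50.
Claim 2 ($368): deductible already satisfied, so patient's share is 25% × $368 = $92. Patient owes $92 (running OOP $4,486.50).
Claim 3 ($10,179): 25% coinsurance on $10,179 = $2,544.75. Adding that to $4,486.50 gives $7,031.25, past the $6,250 cap; patient pays only $6,250 − $4,486.50 = $1,763.50.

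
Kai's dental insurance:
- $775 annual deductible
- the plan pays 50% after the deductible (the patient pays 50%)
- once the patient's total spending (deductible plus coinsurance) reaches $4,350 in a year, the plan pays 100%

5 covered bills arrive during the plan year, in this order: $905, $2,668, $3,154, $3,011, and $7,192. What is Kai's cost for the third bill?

Claim 1 — $905: $775 finishes the deductible; $130 goes to coinsurance; 50% of $130 = $65. Cost to patient: $840. OOP to date $840.
Claim 2 — $2,668: 50% coinsurance on $2,668 = $1,334. Patient owes $1,334 (running OOP $2,174).
Claim 3 — $3,154: deductible already satisfied, so patient's share is 50% × $3,154 = $1,577. Patient pays $1,577; OOP now $3,751.

$1,577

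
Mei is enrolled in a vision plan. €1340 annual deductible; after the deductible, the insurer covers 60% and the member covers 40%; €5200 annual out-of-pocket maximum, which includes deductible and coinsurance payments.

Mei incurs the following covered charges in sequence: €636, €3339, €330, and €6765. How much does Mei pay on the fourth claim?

€2674

Claim 1 (€636): fully absorbed by the deductible. Member owes €636 (running OOP €636).
Claim 2 (€3339): €704 finishes the deductible; €2635 goes to coinsurance; 40% of €2635 = €1054. Cost to member: €1758. OOP to date €2394.
Claim 3 (€330): 40% coinsurance on €330 = €132. Member pays €132; OOP now €2526.
Claim 4 (€6765): deductible met; 40% of €6765 = €2706. Adding that to €2526 gives €5232, past the €5200 cap; member pays only €5200 − €2526 = €2674.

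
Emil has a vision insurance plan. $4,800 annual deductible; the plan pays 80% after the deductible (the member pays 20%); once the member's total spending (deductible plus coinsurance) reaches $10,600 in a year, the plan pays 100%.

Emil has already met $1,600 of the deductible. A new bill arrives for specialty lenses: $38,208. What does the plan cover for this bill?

$29,208

Remaining deductible: $4,800 − $1,600 = $3,200.
The remaining $35,008 (= $38,208 − $3,200) moves to coinsurance.
20% of $35,008 = $7,001.60 falls to the member.
Member responsibility before any cap: $3,200 + $7,001.60 = $10,201.60.
Year-to-date out-of-pocket would reach $1,600 + $10,201.60 = $11,801.60, above the $10,600 maximum, so the member pays only $10,600 − $1,600 = $9,000.
The insurer covers the remainder: $38,208 − $9,000 = $29,208.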